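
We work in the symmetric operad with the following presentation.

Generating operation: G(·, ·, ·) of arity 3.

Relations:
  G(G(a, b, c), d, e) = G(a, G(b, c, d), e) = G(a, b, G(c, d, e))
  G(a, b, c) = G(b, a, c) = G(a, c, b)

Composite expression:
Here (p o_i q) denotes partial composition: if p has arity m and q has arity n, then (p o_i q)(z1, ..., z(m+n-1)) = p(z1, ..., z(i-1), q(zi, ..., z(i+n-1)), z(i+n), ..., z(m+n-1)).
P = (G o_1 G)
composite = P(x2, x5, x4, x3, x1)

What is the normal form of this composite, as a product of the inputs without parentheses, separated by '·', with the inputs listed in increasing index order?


Both nesting and order wash out for G; what remains is which x's occur.
G(x2, x5, x4) flattens to x2 · x5 · x4
G(G(x2, x5, x4), x3, x1) flattens to x2 · x5 · x4 · x3 · x1
rearranged into index order: x1 · x2 · x3 · x4 · x5

x1 · x2 · x3 · x4 · x5


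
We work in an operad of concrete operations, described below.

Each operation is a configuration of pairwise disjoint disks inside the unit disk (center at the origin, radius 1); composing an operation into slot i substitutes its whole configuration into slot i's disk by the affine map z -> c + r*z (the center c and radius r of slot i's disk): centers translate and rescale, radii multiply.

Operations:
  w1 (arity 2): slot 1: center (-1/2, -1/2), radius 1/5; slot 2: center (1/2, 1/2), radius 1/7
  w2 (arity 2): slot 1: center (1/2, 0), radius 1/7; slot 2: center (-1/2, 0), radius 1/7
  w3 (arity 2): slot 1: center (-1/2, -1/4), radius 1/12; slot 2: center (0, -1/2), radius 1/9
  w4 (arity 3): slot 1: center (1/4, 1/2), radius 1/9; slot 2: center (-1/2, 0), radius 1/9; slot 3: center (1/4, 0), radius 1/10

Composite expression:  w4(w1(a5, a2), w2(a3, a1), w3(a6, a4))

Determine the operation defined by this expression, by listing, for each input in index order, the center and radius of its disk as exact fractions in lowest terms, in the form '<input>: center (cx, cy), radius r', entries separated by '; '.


a1: center (-5/9, 0), radius 1/63; a2: center (11/36, 5/9), radius 1/63; a3: center (-4/9, 0), radius 1/63; a4: center (1/4, -1/20), radius 1/90; a5: center (7/36, 4/9), radius 1/45; a6: center (1/5, -1/40), radius 1/120

Nesting under w4 composes maps z -> c + r*z down each a-path.
tracing a5 down its 2-map path: center (7/36, 4/9), radius 1/45
tracing a2 down its 2-map path: center (11/36, 5/9), radius 1/63
tracing a3 down its 2-map path: center (-4/9, 0), radius 1/63
tracing a1 down its 2-map path: center (-5/9, 0), radius 1/63
tracing a6 down its 2-map path: center (1/5, -1/40), radius 1/120
tracing a4 down its 2-map path: center (1/4, -1/20), radius 1/90


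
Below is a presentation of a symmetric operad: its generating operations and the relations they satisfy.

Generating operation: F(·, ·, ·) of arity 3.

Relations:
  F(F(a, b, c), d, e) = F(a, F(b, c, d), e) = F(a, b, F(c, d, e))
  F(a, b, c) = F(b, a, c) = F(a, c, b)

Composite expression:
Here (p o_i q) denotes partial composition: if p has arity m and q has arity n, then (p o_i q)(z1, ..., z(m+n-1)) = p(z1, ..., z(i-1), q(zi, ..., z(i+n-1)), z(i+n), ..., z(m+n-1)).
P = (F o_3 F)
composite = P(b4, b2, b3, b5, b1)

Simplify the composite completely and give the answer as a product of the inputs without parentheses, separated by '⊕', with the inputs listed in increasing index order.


b1 ⊕ b2 ⊕ b3 ⊕ b4 ⊕ b5

Key point: F commutes, so take the b-inputs in any fixed order.
F(b3, b5, b1) collapses to b3 ⊕ b5 ⊕ b1
F(b4, b2, F(b3, b5, b1)) collapses to b4 ⊕ b2 ⊕ b3 ⊕ b5 ⊕ b1
sorting the factors by input index: b1 ⊕ b2 ⊕ b3 ⊕ b4 ⊕ b5


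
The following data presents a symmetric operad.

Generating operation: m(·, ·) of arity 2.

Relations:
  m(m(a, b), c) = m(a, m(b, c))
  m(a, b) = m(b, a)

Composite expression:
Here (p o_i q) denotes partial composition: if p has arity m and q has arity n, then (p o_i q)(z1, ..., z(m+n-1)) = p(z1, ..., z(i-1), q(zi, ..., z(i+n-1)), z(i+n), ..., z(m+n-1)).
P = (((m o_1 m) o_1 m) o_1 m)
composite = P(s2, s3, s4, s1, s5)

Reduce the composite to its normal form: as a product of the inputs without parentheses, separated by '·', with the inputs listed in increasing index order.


s1 · s2 · s3 · s4 · s5

Any arrangement under m is one operation, so sort the s-inputs.
m(s2, s3) flattens to s2 · s3
m(m(s2, s3), s4) flattens to s2 · s3 · s4
m(m(m(s2, s3), s4), s1) flattens to s2 · s3 · s4 · s1
m(m(m(m(s2, s3), s4), s1), s5) flattens to s2 · s3 · s4 · s1 · s5
commutativity sorts the factors: s1 · s2 · s3 · s4 · s5


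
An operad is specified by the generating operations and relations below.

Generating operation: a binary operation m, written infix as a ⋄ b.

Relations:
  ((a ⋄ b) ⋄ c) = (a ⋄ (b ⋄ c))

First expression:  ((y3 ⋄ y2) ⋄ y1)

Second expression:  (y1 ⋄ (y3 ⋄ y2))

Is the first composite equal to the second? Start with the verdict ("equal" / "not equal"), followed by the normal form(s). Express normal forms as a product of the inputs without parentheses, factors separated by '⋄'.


not equal; first: y3 ⋄ y2 ⋄ y1; second: y1 ⋄ y3 ⋄ y2


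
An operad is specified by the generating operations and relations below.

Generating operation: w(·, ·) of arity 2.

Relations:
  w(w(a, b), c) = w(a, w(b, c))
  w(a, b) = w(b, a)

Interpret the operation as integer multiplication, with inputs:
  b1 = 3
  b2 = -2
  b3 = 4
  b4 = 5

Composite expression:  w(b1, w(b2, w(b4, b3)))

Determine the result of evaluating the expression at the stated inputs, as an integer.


-120

w(b4, b3) = 20
w(b2, w(b4, b3)) = -40
w(b1, w(b2, w(b4, b3))) = -120


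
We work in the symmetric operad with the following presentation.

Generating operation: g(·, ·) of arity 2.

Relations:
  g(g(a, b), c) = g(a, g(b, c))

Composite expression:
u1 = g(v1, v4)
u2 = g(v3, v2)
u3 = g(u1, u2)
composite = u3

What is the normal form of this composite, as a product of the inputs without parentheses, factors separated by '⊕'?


v1 ⊕ v4 ⊕ v3 ⊕ v2

Every regrouping of g is equal, so read the v-inputs in written order.
g(v1, v4) flattens to v1 ⊕ v4
g(v3, v2) flattens to v3 ⊕ v2
g(g(v1, v4), g(v3, v2)) flattens to v1 ⊕ v4 ⊕ v3 ⊕ v2


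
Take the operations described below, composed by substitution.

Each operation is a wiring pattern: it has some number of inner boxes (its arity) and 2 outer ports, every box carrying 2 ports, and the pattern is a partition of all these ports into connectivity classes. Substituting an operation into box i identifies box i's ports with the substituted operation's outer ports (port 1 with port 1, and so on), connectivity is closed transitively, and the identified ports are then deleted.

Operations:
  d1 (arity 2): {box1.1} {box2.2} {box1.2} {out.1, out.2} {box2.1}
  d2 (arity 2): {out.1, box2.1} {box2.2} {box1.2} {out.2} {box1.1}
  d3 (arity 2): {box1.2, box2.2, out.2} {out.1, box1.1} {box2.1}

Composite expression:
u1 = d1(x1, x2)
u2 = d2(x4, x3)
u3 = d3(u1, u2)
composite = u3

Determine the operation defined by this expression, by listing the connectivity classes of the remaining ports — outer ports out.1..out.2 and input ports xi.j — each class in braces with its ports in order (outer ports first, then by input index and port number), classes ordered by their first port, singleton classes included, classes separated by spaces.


{out.1, out.2} {x1.1} {x1.2} {x2.1} {x2.2} {x3.1} {x3.2} {x4.1} {x4.2}

Substituting into d3 glues patterns; closure does the rest.
d1 over (x1, x2) gives {out.1, out.2} {x1.1} {x1.2} {x2.1} {x2.2}, out.j being that stage's outer ports
d2 over (x4, x3) gives {out.1, x3.1} {out.2} {x3.2} {x4.1} {x4.2}, out.j being that stage's outer ports
d3 over (x1, x2, x4, x3) gives {out.1, out.2} {x1.1} {x1.2} {x2.1} {x2.2} {x3.1} {x3.2} {x4.1} {x4.2}, out.j being that stage's outer ports


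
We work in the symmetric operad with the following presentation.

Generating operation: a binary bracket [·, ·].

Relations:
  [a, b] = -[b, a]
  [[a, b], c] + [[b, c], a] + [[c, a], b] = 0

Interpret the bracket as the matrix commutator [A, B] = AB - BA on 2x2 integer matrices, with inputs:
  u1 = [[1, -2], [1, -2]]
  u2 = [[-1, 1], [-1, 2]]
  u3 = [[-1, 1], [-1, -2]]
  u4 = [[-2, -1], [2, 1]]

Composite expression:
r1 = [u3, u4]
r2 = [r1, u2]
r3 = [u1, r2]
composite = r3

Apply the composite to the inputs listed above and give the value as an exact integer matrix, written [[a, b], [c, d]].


[u3, u4] = [[1, 2], [1, -1]]
[[u3, u4], u2] = [[-3, 8], [-1, 3]]
[u1, [[u3, u4], u2]] = [[-6, 12], [-3, 6]]

[[-6, 12], [-3, 6]]


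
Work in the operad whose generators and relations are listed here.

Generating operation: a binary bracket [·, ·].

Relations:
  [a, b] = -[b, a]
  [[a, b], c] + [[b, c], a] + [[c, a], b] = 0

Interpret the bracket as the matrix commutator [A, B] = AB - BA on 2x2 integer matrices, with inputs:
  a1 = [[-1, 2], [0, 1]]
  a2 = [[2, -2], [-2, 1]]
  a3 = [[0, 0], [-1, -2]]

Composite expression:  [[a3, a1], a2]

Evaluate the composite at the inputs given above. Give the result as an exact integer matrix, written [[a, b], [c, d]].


[[-4, -12], [10, 4]]

[a3, a1] = [[2, 4], [2, -2]]
[[a3, a1], a2] = [[-4, -12], [10, 4]]


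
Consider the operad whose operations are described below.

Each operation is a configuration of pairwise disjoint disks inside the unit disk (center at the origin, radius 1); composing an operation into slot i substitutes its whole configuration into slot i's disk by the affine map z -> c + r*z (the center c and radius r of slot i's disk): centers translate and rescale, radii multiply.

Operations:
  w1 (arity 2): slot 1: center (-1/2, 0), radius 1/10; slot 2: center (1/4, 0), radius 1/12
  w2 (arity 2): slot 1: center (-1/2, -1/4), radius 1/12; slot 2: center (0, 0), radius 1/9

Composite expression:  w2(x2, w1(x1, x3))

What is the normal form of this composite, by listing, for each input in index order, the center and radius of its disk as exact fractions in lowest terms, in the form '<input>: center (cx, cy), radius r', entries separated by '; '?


Follow each x-input down from w2: c' goes to c + r*c', radius to r*r'.
tracing x2 down its 1-map path: center (-1/2, -1/4), radius 1/12
tracing x1 down its 2-map path: center (-1/18, 0), radius 1/90
tracing x3 down its 2-map path: center (1/36, 0), radius 1/108

x1: center (-1/18, 0), radius 1/90; x2: center (-1/2, -1/4), radius 1/12; x3: center (1/36, 0), radius 1/108


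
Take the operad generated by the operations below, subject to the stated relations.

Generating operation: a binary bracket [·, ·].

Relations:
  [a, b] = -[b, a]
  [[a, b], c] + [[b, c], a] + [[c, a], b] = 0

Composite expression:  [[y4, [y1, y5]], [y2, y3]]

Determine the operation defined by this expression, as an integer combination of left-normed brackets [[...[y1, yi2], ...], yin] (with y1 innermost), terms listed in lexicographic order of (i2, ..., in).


-[[[[y1, y5], y4], y2], y3] + [[[[y1, y5], y4], y3], y2]


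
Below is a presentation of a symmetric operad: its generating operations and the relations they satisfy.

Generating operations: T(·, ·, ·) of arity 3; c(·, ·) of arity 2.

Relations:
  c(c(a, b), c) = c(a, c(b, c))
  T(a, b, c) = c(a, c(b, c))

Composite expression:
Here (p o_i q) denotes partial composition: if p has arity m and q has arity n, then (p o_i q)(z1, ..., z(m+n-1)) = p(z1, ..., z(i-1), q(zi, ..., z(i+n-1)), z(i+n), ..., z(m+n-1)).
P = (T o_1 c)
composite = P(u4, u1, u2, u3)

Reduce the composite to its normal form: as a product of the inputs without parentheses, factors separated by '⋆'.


u4 ⋆ u1 ⋆ u2 ⋆ u3


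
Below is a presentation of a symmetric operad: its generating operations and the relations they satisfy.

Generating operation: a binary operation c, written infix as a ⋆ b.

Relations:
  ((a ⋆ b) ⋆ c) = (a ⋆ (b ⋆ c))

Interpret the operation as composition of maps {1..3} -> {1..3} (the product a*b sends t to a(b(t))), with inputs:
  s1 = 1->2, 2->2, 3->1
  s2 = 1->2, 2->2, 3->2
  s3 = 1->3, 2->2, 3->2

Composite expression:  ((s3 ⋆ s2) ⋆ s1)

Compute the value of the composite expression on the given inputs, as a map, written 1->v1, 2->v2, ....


1->2, 2->2, 3->2

(s3 ⋆ s2) = 1->2, 2->2, 3->2
((s3 ⋆ s2) ⋆ s1) = 1->2, 2->2, 3->2


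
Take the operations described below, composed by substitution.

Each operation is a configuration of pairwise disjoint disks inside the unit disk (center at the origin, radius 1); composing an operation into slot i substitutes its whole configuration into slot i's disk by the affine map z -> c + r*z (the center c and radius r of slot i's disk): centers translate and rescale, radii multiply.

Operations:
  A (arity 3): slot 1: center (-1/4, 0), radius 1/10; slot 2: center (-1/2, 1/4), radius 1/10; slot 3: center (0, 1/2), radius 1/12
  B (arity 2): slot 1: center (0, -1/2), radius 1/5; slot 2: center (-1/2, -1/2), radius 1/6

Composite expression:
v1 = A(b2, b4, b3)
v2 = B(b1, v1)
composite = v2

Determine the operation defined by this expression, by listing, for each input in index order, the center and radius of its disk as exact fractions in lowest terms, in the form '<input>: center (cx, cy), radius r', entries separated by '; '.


b1: center (0, -1/2), radius 1/5; b2: center (-13/24, -1/2), radius 1/60; b3: center (-1/2, -5/12), radius 1/72; b4: center (-7/12, -11/24), radius 1/60

Each b-disk chains the slot maps above it in B; radii multiply.
input b1: composing its 1 substitution step yields center (0, -1/2), radius 1/5
input b2: composing its 2 substitution steps yields center (-13/24, -1/2), radius 1/60
input b4: composing its 2 substitution steps yields center (-7/12, -11/24), radius 1/60
input b3: composing its 2 substitution steps yields center (-1/2, -5/12), radius 1/72


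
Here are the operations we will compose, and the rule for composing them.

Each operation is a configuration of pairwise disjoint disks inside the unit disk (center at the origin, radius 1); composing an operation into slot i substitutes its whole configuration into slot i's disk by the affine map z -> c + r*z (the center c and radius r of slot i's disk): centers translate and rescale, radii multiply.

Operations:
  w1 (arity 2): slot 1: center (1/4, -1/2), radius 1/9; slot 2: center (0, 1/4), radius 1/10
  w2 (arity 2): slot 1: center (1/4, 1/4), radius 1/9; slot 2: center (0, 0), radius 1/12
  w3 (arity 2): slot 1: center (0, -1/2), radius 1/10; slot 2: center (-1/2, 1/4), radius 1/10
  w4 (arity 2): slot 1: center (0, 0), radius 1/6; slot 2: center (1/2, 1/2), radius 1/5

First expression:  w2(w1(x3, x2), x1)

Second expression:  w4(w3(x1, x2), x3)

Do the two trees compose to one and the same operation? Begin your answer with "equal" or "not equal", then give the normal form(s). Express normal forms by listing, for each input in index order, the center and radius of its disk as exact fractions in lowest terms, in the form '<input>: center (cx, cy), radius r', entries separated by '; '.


The first composite normalizes to x1: center (0, 0), radius 1/12; x2: center (1/4, 5/18), radius 1/90; x3: center (5/18, 7/36), radius 1/81
The second composite normalizes to x1: center (0, -1/12), radius 1/60; x2: center (-1/12, 1/24), radius 1/60; x3: center (1/2, 1/2), radius 1/5
No match — not equal.

not equal: they reduce to x1: center (0, 0), radius 1/12; x2: center (1/4, 5/18), radius 1/90; x3: center (5/18, 7/36), radius 1/81 and x1: center (0, -1/12), radius 1/60; x2: center (-1/12, 1/24), radius 1/60; x3: center (1/2, 1/2), radius 1/5


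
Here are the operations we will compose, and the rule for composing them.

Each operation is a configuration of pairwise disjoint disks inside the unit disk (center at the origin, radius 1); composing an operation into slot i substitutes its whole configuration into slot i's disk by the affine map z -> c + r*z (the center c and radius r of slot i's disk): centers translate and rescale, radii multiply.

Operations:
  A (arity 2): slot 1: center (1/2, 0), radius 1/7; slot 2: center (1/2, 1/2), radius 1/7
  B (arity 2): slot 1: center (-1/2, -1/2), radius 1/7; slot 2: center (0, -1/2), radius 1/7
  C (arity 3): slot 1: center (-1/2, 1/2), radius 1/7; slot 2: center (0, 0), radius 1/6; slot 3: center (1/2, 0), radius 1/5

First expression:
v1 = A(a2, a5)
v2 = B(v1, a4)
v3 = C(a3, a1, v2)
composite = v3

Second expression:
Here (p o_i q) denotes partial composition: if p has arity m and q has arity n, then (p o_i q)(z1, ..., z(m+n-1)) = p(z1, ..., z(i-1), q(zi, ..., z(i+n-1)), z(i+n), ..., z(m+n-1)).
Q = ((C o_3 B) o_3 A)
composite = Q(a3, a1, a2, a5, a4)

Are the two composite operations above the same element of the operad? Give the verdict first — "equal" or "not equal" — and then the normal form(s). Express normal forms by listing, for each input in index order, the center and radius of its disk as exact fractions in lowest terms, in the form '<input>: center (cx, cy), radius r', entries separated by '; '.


The first composite normalizes to a1: center (0, 0), radius 1/6; a2: center (29/70, -1/10), radius 1/245; a3: center (-1/2, 1/2), radius 1/7; a4: center (1/2, -1/10), radius 1/35; a5: center (29/70, -3/35), radius 1/245
The second composite normalizes to a1: center (0, 0), radius 1/6; a2: center (29/70, -1/10), radius 1/245; a3: center (-1/2, 1/2), radius 1/7; a4: center (1/2, -1/10), radius 1/35; a5: center (29/70, -3/35), radius 1/245
Both agree, so they are equal.

equal; both compose to a1: center (0, 0), radius 1/6; a2: center (29/70, -1/10), radius 1/245; a3: center (-1/2, 1/2), radius 1/7; a4: center (1/2, -1/10), radius 1/35; a5: center (29/70, -3/35), radius 1/245


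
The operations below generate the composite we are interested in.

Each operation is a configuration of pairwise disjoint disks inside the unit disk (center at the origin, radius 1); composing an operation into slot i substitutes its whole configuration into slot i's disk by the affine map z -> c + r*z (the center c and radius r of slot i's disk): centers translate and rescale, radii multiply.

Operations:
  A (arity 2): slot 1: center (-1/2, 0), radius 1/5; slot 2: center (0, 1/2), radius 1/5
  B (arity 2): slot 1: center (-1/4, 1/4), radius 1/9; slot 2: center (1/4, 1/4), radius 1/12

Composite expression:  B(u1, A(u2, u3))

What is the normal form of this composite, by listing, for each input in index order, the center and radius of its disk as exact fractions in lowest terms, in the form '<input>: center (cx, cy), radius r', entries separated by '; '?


u1: center (-1/4, 1/4), radius 1/9; u2: center (5/24, 1/4), radius 1/60; u3: center (1/4, 7/24), radius 1/60

Below B, radii multiply path by path; the u-disk centers shift.
for u1, the 1-step affine chain lands on center (-1/4, 1/4), radius 1/9
for u2, the 2-step affine chain lands on center (5/24, 1/4), radius 1/60
for u3, the 2-step affine chain lands on center (1/4, 7/24), radius 1/60


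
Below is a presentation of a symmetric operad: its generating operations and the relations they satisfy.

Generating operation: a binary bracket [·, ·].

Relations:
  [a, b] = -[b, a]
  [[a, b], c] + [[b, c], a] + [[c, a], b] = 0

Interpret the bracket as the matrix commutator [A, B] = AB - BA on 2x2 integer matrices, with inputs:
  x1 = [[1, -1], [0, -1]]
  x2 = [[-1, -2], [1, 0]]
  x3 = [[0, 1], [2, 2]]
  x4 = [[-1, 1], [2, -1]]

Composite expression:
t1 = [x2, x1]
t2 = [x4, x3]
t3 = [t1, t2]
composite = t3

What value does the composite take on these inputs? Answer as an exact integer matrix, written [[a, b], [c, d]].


[x2, x1] = [[1, 5], [2, -1]]
[x4, x3] = [[0, 2], [-4, 0]]
[[x2, x1], [x4, x3]] = [[-24, 4], [8, 24]]

[[-24, 4], [8, 24]]


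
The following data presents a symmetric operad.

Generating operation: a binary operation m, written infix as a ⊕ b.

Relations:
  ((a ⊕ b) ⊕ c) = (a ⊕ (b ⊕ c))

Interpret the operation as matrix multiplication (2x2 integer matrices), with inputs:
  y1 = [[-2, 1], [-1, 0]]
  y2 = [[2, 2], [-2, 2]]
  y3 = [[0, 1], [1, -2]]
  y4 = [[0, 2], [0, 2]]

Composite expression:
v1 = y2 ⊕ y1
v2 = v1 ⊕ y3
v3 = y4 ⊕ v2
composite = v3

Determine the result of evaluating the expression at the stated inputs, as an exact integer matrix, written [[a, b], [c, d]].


[[-4, 12], [-4, 12]]

(y2 ⊕ y1) = [[-6, 2], [2, -2]]
((y2 ⊕ y1) ⊕ y3) = [[2, -10], [-2, 6]]
(y4 ⊕ ((y2 ⊕ y1) ⊕ y3)) = [[-4, 12], [-4, 12]]


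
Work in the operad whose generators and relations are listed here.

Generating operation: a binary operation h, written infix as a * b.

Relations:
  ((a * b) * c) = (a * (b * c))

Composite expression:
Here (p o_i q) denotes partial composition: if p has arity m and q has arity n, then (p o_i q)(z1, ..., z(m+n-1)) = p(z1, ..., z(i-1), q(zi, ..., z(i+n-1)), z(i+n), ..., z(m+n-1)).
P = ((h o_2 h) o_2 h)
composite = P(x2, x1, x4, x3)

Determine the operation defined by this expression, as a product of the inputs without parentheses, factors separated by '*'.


x2 * x1 * x4 * x3

Associativity of h dissolves the nesting; only the x-input order survives.
(x1 * x4) linearizes to x1 * x4
((x1 * x4) * x3) linearizes to x1 * x4 * x3
(x2 * ((x1 * x4) * x3)) linearizes to x2 * x1 * x4 * x3


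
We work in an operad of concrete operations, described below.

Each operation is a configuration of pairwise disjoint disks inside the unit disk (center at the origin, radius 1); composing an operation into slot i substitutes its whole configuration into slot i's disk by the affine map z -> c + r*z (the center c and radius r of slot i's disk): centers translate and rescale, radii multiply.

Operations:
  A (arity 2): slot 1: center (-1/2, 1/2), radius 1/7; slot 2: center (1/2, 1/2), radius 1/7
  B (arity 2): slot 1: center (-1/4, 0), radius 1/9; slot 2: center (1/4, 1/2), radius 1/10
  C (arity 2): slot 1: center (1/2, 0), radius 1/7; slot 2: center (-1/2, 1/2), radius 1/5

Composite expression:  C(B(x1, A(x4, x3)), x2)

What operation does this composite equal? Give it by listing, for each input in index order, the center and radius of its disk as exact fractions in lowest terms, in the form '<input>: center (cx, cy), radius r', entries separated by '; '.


Nesting under C composes maps z -> c + r*z down each x-path.
x1: after 2 affine steps, its disk has center (13/28, 0), radius 1/63
x4: after 3 affine steps, its disk has center (37/70, 11/140), radius 1/490
x3: after 3 affine steps, its disk has center (19/35, 11/140), radius 1/490
x2: after 1 affine step, its disk has center (-1/2, 1/2), radius 1/5

x1: center (13/28, 0), radius 1/63; x2: center (-1/2, 1/2), radius 1/5; x3: center (19/35, 11/140), radius 1/490; x4: center (37/70, 11/140), radius 1/490


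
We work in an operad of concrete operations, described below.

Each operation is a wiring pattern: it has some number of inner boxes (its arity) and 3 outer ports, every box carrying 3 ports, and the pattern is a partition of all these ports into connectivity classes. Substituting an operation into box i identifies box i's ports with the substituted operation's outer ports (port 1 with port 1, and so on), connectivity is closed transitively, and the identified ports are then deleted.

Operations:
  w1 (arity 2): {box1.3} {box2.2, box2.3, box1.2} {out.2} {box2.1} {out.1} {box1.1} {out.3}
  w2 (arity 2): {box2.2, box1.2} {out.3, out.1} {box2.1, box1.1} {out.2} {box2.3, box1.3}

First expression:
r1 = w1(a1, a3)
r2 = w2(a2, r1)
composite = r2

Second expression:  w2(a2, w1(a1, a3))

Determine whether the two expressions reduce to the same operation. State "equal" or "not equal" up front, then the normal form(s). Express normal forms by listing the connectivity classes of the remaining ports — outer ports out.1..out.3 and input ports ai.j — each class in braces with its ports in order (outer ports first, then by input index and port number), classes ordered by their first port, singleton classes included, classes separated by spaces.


equal; both compose to {out.1, out.3} {out.2} {a1.1} {a1.2, a3.2, a3.3} {a1.3} {a2.1} {a2.2} {a2.3} {a3.1}


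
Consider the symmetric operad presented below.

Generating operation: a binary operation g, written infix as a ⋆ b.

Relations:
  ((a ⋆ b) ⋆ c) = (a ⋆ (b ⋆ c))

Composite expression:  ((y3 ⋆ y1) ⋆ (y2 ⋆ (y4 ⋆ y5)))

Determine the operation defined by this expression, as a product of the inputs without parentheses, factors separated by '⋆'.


y3 ⋆ y1 ⋆ y2 ⋆ y4 ⋆ y5

Under associativity of g, the answer is the y's in reading order.
(y3 ⋆ y1) spells out as y3 ⋆ y1
(y4 ⋆ y5) spells out as y4 ⋆ y5
(y2 ⋆ (y4 ⋆ y5)) spells out as y2 ⋆ y4 ⋆ y5
((y3 ⋆ y1) ⋆ (y2 ⋆ (y4 ⋆ y5))) spells out as y3 ⋆ y1 ⋆ y2 ⋆ y4 ⋆ y5


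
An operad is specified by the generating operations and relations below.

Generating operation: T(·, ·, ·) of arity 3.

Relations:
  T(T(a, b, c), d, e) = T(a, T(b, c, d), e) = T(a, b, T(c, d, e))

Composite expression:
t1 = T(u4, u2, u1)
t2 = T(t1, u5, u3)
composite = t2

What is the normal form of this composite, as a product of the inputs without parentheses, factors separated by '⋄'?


u4 ⋄ u2 ⋄ u1 ⋄ u5 ⋄ u3

Key point: T is associative — brackets drop, the u-order remains.
T(u4, u2, u1) linearizes to u4 ⋄ u2 ⋄ u1
T(T(u4, u2, u1), u5, u3) linearizes to u4 ⋄ u2 ⋄ u1 ⋄ u5 ⋄ u3


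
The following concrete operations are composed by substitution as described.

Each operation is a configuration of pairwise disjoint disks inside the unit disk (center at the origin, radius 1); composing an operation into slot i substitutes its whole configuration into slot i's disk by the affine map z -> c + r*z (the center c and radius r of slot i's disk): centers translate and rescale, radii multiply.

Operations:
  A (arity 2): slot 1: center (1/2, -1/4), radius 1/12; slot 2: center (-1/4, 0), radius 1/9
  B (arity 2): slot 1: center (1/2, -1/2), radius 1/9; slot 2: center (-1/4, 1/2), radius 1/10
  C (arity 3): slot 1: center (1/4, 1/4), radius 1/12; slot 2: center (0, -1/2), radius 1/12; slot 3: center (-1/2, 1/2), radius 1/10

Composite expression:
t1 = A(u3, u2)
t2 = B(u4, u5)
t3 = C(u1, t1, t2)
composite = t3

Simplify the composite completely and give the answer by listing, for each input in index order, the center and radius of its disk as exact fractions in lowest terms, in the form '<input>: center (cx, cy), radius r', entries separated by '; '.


u1: center (1/4, 1/4), radius 1/12; u2: center (-1/48, -1/2), radius 1/108; u3: center (1/24, -25/48), radius 1/144; u4: center (-9/20, 9/20), radius 1/90; u5: center (-21/40, 11/20), radius 1/100

Each u-disk chains the slot maps above it in C; radii multiply.
tracing u1 down its 1-map path: center (1/4, 1/4), radius 1/12
tracing u3 down its 2-map path: center (1/24, -25/48), radius 1/144
tracing u2 down its 2-map path: center (-1/48, -1/2), radius 1/108
tracing u4 down its 2-map path: center (-9/20, 9/20), radius 1/90
tracing u5 down its 2-map path: center (-21/40, 11/20), radius 1/100


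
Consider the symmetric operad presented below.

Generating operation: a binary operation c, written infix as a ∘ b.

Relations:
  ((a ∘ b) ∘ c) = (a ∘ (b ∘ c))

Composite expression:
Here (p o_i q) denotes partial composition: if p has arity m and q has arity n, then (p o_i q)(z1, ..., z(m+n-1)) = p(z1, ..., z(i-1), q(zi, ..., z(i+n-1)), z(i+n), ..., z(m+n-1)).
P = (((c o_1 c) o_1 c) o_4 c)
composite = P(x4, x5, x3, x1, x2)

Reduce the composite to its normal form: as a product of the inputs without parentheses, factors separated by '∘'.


Every regrouping of c is equal, so read the x-inputs in written order.
(x4 ∘ x5) flattens to x4 ∘ x5
((x4 ∘ x5) ∘ x3) flattens to x4 ∘ x5 ∘ x3
(x1 ∘ x2) flattens to x1 ∘ x2
(((x4 ∘ x5) ∘ x3) ∘ (x1 ∘ x2)) flattens to x4 ∘ x5 ∘ x3 ∘ x1 ∘ x2

x4 ∘ x5 ∘ x3 ∘ x1 ∘ x2


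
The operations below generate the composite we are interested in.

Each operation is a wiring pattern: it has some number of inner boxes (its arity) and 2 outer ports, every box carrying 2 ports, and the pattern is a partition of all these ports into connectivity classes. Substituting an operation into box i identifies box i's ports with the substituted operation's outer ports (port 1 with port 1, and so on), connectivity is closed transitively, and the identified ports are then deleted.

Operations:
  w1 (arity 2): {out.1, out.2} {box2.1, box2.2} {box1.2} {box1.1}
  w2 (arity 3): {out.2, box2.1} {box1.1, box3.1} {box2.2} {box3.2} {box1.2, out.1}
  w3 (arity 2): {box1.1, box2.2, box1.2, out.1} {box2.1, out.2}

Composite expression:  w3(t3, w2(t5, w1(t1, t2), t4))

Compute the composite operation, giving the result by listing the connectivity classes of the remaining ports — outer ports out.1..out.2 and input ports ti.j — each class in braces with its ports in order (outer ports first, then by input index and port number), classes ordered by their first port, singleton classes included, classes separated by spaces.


Substituting into w3 glues patterns; closure does the rest.
after w1, the pattern on (t1, t2) reads {out.1, out.2} {t1.1} {t1.2} {t2.1, t2.2} (out.j = its outer ports)
after w2, the pattern on (t5, t1, t2, t4) reads {out.1, t5.2} {out.2} {t1.1} {t1.2} {t2.1, t2.2} {t4.1, t5.1} {t4.2} (out.j = its outer ports)
after w3, the pattern on (t3, t5, t1, t2, t4) reads {out.1, t3.1, t3.2} {out.2, t5.2} {t1.1} {t1.2} {t2.1, t2.2} {t4.1, t5.1} {t4.2} (out.j = its outer ports)

{out.1, t3.1, t3.2} {out.2, t5.2} {t1.1} {t1.2} {t2.1, t2.2} {t4.1, t5.1} {t4.2}


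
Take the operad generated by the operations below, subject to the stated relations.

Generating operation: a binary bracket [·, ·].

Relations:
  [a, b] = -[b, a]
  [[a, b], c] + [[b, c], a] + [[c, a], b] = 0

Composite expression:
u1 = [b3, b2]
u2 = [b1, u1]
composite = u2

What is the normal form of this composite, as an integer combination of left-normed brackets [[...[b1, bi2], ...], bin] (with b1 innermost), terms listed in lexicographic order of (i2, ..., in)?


-[[b1, b2], b3] + [[b1, b3], b2]

Skip Jacobi rewriting: expand, keep b1-initial words, read off terms.
Composite bracket: [b1, [b3, b2]]
Expanding via [a, b] = ab - ba: 4 signed words (2^2 = 4).
The b1-initial words carry the normal form:
  the word b1b2b3 carries sign -1 and contributes -[[b1, b2], b3]
  the word b1b3b2 carries sign +1 and contributes +[[b1, b3], b2]


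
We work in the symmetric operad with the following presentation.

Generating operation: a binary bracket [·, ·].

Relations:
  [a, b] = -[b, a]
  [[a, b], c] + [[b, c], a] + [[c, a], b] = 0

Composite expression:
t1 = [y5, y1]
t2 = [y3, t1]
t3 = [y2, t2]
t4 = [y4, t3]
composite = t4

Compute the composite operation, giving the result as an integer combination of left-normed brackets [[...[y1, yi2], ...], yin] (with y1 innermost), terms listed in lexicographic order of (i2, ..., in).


[[[[y1, y5], y3], y2], y4]

Expand each bracket as ab - ba; the y1-initial words give the coefficients.
Composite bracket: [y4, [y2, [y3, [y5, y1]]]]
Each bracket splits as ab - ba, giving 16 signed words (2^4 = 16).
The y1-initial words carry the normal form:
  the word y1y5y3y2y4 carries sign +1 and contributes +[[[[y1, y5], y3], y2], y4]


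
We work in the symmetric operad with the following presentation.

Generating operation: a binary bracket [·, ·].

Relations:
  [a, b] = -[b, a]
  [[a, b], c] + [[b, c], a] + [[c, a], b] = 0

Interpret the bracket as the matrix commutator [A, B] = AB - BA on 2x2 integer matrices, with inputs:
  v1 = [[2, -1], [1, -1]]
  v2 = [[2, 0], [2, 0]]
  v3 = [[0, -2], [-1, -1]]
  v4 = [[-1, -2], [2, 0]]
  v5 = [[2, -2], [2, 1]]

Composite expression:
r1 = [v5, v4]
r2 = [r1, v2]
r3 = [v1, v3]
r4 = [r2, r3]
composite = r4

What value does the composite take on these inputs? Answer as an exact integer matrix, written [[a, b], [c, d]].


[[-8, 32], [16, 8]]

[v5, v4] = [[0, -4], [-4, 0]]
[[v5, v4], v2] = [[-8, 8], [-8, 8]]
[v1, v3] = [[3, -5], [4, -3]]
[[[v5, v4], v2], [v1, v3]] = [[-8, 32], [16, 8]]


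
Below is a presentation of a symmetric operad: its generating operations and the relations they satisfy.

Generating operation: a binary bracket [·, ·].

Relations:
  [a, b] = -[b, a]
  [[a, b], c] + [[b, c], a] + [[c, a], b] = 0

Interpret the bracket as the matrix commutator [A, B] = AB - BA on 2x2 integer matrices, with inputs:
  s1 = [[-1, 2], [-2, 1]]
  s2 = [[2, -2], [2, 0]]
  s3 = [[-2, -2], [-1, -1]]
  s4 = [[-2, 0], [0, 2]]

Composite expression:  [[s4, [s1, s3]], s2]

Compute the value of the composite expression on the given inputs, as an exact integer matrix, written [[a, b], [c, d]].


[[-48, 48], [0, 48]]

[s1, s3] = [[-6, 6], [0, 6]]
[s4, [s1, s3]] = [[0, -24], [0, 0]]
[[s4, [s1, s3]], s2] = [[-48, 48], [0, 48]]


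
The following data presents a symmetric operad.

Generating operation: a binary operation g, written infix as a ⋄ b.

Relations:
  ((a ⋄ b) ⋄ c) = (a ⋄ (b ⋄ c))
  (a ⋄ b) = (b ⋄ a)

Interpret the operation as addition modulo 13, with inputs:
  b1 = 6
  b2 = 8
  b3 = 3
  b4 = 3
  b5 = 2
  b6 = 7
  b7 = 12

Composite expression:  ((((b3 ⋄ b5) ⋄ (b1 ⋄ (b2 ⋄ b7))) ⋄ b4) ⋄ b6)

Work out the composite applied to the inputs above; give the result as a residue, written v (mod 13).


2 (mod 13)

(b3 ⋄ b5) = 5
(b2 ⋄ b7) = 7
(b1 ⋄ (b2 ⋄ b7)) = 0
((b3 ⋄ b5) ⋄ (b1 ⋄ (b2 ⋄ b7))) = 5
(((b3 ⋄ b5) ⋄ (b1 ⋄ (b2 ⋄ b7))) ⋄ b4) = 8
((((b3 ⋄ b5) ⋄ (b1 ⋄ (b2 ⋄ b7))) ⋄ b4) ⋄ b6) = 2


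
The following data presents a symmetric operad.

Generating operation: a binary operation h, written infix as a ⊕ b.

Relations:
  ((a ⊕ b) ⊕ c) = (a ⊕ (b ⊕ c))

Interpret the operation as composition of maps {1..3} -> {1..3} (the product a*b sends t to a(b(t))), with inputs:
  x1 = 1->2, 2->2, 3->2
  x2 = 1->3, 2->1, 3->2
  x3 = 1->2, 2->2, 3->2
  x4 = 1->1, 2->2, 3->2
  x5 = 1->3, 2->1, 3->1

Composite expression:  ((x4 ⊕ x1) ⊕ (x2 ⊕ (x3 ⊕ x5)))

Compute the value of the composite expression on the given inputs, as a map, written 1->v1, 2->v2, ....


(x4 ⊕ x1) = 1->2, 2->2, 3->2
(x3 ⊕ x5) = 1->2, 2->2, 3->2
(x2 ⊕ (x3 ⊕ x5)) = 1->1, 2->1, 3->1
((x4 ⊕ x1) ⊕ (x2 ⊕ (x3 ⊕ x5))) = 1->2, 2->2, 3->2

1->2, 2->2, 3->2


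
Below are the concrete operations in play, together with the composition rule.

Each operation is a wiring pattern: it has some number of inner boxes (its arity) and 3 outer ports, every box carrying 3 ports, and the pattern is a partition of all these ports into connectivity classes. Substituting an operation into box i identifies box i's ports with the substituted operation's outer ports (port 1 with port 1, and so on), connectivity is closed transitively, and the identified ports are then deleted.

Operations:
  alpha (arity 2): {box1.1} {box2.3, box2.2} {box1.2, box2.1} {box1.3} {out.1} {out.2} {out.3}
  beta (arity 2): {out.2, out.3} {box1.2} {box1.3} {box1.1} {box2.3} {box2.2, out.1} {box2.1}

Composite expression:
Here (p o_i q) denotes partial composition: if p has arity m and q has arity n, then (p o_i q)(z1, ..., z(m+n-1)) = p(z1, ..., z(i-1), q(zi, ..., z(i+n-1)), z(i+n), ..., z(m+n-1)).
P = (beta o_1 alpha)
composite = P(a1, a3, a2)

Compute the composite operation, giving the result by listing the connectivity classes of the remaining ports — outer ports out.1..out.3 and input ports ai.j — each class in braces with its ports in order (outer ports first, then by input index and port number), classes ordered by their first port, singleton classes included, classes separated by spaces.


{out.1, a2.2} {out.2, out.3} {a1.1} {a1.2, a3.1} {a1.3} {a2.1} {a2.3} {a3.2, a3.3}

Connectivity passes through glued beta-boundaries; trace each wire chain.
stage alpha: inputs (a1, a3), connectivity {out.1} {out.2} {out.3} {a1.1} {a1.2, a3.1} {a1.3} {a3.2, a3.3}, out.j its boundary
stage beta: inputs (a1, a3, a2), connectivity {out.1, a2.2} {out.2, out.3} {a1.1} {a1.2, a3.1} {a1.3} {a2.1} {a2.3} {a3.2, a3.3}, out.j its boundary


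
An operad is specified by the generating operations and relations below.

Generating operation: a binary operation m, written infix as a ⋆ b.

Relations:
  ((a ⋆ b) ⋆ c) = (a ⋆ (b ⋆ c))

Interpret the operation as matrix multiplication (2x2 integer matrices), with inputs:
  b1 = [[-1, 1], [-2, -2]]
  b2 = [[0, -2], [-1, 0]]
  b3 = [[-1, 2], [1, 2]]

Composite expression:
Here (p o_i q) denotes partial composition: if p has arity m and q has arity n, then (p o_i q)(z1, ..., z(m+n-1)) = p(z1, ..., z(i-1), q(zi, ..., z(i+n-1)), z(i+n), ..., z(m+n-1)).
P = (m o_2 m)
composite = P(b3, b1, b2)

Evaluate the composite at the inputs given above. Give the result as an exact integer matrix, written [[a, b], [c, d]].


[[5, 6], [3, 10]]

(b1 ⋆ b2) = [[-1, 2], [2, 4]]
(b3 ⋆ (b1 ⋆ b2)) = [[5, 6], [3, 10]]


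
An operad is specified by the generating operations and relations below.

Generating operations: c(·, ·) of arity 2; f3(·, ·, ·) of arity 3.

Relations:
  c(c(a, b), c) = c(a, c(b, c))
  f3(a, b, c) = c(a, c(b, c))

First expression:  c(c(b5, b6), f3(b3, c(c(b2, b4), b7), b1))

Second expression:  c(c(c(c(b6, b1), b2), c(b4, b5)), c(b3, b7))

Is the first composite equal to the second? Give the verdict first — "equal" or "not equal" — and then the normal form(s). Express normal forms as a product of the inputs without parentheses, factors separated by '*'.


not equal; the first gives b5 * b6 * b3 * b2 * b4 * b7 * b1 and the second b6 * b1 * b2 * b4 * b5 * b3 * b7

Reducing the first expression gives b5 * b6 * b3 * b2 * b4 * b7 * b1
Reducing the second expression gives b6 * b1 * b2 * b4 * b5 * b3 * b7
The normal forms differ: not equal.


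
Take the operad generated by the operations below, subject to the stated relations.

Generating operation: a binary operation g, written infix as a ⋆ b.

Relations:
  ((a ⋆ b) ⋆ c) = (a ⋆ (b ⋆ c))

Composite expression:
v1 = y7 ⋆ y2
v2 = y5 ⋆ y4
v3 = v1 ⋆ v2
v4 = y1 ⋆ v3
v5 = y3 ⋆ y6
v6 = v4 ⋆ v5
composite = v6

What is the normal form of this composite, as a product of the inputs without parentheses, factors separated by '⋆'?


y1 ⋆ y7 ⋆ y2 ⋆ y5 ⋆ y4 ⋆ y3 ⋆ y6


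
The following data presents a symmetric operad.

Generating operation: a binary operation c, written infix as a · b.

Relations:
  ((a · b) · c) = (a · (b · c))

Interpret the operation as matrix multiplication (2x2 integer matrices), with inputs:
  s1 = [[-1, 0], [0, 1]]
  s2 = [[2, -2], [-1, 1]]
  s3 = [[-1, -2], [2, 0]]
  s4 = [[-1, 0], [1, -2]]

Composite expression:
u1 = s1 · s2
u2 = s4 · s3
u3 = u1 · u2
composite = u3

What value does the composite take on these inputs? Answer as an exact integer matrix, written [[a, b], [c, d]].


[[-12, -8], [-6, -4]]

(s1 · s2) = [[-2, 2], [-1, 1]]
(s4 · s3) = [[1, 2], [-5, -2]]
((s1 · s2) · (s4 · s3)) = [[-12, -8], [-6, -4]]


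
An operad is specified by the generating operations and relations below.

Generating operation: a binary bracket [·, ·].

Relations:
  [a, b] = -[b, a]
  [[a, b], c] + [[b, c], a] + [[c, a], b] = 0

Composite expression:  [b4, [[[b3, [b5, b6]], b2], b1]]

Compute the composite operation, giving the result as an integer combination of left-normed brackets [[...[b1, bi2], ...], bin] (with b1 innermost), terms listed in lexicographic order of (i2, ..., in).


A multilinear Lie element is pinned by b1-initial words (b1 innermost).
Composite bracket: [b4, [[[b3, [b5, b6]], b2], b1]]
Applying ab - ba throughout gives 32 signed words (2^5 = 32).
Words beginning with b1 determine it all:
  b1b2b3b5b6b4 appears with sign -1, giving the term -[[[[[b1, b2], b3], b5], b6], b4]
  b1b2b3b6b5b4 appears with sign +1, giving the term +[[[[[b1, b2], b3], b6], b5], b4]
  b1b2b5b6b3b4 appears with sign +1, giving the term +[[[[[b1, b2], b5], b6], b3], b4]
  b1b2b6b5b3b4 appears with sign -1, giving the term -[[[[[b1, b2], b6], b5], b3], b4]
  b1b3b5b6b2b4 appears with sign +1, giving the term +[[[[[b1, b3], b5], b6], b2], b4]
  b1b3b6b5b2b4 appears with sign -1, giving the term -[[[[[b1, b3], b6], b5], b2], b4]
  b1b5b6b3b2b4 appears with sign -1, giving the term -[[[[[b1, b5], b6], b3], b2], b4]
  b1b6b5b3b2b4 appears with sign +1, giving the term +[[[[[b1, b6], b5], b3], b2], b4]

-[[[[[b1, b2], b3], b5], b6], b4] + [[[[[b1, b2], b3], b6], b5], b4] + [[[[[b1, b2], b5], b6], b3], b4] - [[[[[b1, b2], b6], b5], b3], b4] + [[[[[b1, b3], b5], b6], b2], b4] - [[[[[b1, b3], b6], b5], b2], b4] - [[[[[b1, b5], b6], b3], b2], b4] + [[[[[b1, b6], b5], b3], b2], b4]
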